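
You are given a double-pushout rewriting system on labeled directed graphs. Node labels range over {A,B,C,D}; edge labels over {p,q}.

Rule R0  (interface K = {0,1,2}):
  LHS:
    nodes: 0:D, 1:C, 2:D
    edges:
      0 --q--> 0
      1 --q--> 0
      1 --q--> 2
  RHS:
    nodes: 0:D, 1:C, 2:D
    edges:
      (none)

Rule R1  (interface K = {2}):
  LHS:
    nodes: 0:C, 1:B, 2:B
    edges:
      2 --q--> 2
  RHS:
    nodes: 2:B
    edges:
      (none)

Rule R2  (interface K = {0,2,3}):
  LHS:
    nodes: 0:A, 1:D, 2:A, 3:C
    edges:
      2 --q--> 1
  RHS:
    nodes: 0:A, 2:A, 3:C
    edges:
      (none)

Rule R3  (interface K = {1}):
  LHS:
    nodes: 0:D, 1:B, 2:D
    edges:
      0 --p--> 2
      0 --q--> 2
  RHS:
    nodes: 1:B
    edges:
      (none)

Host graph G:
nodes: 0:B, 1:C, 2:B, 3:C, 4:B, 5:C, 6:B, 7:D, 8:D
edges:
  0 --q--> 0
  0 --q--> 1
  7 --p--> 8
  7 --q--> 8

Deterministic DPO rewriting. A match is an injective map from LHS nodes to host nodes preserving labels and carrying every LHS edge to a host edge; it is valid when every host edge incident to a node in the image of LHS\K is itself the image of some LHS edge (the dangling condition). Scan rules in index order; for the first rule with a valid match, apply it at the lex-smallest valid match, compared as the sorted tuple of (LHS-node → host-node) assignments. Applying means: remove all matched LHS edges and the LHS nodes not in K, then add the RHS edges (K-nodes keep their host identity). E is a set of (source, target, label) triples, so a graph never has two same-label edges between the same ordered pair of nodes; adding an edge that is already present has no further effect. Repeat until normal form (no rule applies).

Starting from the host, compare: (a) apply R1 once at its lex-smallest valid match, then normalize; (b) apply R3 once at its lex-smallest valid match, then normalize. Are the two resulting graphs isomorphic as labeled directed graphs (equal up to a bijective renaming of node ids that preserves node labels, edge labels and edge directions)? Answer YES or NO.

branch R1-first: apply at {0↦3, 1↦2, 2↦0} → |E|=3, then 1 more step(s) → NF |V|=5 |E|=1 V={0:B, 1:C, 4:B, 5:C, 6:B} E=0-q->1
branch R3-first: apply at {0↦7, 1↦0, 2↦8} → |E|=2, then 1 more step(s) → NF |V|=5 |E|=1 V={0:B, 1:C, 4:B, 5:C, 6:B} E=0-q->1
graphs isomorphic (equal up to label-preserving node renaming)

Answer: YES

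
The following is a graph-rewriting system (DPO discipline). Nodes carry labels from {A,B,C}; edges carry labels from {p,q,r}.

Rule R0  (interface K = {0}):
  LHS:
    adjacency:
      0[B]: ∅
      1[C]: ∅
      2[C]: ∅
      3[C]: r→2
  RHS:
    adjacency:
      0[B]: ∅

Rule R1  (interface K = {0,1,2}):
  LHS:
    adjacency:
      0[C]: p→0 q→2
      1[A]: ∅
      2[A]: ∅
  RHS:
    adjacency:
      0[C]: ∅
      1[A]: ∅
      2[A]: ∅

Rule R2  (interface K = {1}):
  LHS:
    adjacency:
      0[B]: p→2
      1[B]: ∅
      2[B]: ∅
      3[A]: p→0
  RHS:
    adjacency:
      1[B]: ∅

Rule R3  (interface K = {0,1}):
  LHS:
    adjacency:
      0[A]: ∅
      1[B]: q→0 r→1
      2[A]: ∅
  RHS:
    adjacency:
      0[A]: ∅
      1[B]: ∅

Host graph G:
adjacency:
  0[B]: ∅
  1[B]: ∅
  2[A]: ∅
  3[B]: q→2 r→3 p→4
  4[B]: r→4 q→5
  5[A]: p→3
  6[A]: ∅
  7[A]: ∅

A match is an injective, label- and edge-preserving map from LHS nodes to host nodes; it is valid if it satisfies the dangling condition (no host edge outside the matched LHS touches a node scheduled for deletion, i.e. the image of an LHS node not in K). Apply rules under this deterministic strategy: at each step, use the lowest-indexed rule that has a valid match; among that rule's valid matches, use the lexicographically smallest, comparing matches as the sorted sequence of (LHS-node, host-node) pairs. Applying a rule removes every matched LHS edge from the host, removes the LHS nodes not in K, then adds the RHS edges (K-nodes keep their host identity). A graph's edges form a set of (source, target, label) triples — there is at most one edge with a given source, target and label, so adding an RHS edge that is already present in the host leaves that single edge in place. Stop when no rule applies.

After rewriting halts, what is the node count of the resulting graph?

[0] host  ⇒  8 nodes, 6 edges  {3-q->2 3-r->3 3-p->4 4-r->4 4-q->5 5-p->3}
[1] R3 @ {0↦2, 1↦3, 2↦6}  ⇒  7 nodes, 4 edges  {3-p->4 4-r->4 4-q->5 5-p->3}
[2] R3 @ {0↦5, 1↦4, 2↦2}  ⇒  6 nodes, 2 edges  {3-p->4 5-p->3}
[3] R2 @ {0↦3, 1↦0, 2↦4, 3↦5}  ⇒  3 nodes, 0 edges  {∅}
normal form: no rule applies after step 3
NF nodes: {0:B, 1:B, 7:A}

Answer: 3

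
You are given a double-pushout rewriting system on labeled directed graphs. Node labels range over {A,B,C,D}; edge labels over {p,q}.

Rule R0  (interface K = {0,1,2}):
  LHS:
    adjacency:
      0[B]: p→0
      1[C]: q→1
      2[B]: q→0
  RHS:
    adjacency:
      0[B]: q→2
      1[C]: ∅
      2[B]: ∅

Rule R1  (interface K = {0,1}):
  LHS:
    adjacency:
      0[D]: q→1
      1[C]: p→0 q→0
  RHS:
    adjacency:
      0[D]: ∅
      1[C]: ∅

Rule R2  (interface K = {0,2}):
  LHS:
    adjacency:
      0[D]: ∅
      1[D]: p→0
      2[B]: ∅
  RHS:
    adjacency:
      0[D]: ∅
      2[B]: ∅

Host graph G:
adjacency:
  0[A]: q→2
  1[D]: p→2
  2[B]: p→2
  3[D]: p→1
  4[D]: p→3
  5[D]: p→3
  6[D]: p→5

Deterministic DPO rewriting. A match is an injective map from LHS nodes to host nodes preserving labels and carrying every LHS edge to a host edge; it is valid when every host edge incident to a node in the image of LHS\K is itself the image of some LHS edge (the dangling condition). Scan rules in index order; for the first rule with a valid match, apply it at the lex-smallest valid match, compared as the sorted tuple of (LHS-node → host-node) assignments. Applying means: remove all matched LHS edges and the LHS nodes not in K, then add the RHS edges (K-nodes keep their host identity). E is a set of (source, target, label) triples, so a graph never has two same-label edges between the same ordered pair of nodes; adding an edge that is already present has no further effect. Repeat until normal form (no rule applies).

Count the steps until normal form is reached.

start.  V:7 E:7  edges: 0-q->2 1-p->2 2-p->2 3-p->1 4-p->3 5-p->3 6-p->5
1. fire R2 via {0↦3, 1↦4, 2↦2}  →  V:6 E:6  edges: 0-q->2 1-p->2 2-p->2 3-p->1 5-p->3 6-p->5
2. fire R2 via {0↦5, 1↦6, 2↦2}  →  V:5 E:5  edges: 0-q->2 1-p->2 2-p->2 3-p->1 5-p->3
3. fire R2 via {0↦3, 1↦5, 2↦2}  →  V:4 E:4  edges: 0-q->2 1-p->2 2-p->2 3-p->1
4. fire R2 via {0↦1, 1↦3, 2↦2}  →  V:3 E:3  edges: 0-q->2 1-p->2 2-p->2
final graph: no rule applies after step 4

Answer: 4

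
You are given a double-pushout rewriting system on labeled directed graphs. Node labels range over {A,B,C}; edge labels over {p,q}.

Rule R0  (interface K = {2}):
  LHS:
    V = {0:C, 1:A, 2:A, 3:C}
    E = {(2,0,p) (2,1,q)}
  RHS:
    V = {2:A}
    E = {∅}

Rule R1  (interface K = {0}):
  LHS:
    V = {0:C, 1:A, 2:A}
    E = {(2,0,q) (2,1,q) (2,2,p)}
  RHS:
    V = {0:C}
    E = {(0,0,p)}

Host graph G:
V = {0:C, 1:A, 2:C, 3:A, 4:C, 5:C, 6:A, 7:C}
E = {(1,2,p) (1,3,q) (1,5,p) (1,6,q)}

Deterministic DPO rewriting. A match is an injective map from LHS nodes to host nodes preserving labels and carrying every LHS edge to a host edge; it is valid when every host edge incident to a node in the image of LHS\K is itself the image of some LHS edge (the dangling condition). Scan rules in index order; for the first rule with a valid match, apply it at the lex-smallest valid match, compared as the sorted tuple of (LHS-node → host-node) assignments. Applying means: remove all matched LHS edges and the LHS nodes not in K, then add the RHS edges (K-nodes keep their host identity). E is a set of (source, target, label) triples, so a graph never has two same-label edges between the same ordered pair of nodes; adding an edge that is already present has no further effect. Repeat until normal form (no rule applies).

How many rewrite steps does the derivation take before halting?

Answer: 2

Rewrite trace:
[0] host  ⇒  8 nodes, 4 edges  {1-p->2 1-q->3 1-p->5 1-q->6}
[1] R0 @ {0↦2, 1↦3, 2↦1, 3↦0}  ⇒  5 nodes, 2 edges  {1-p->5 1-q->6}
[2] R0 @ {0↦5, 1↦6, 2↦1, 3↦4}  ⇒  2 nodes, 0 edges  {∅}
halt: no rule applies after step 2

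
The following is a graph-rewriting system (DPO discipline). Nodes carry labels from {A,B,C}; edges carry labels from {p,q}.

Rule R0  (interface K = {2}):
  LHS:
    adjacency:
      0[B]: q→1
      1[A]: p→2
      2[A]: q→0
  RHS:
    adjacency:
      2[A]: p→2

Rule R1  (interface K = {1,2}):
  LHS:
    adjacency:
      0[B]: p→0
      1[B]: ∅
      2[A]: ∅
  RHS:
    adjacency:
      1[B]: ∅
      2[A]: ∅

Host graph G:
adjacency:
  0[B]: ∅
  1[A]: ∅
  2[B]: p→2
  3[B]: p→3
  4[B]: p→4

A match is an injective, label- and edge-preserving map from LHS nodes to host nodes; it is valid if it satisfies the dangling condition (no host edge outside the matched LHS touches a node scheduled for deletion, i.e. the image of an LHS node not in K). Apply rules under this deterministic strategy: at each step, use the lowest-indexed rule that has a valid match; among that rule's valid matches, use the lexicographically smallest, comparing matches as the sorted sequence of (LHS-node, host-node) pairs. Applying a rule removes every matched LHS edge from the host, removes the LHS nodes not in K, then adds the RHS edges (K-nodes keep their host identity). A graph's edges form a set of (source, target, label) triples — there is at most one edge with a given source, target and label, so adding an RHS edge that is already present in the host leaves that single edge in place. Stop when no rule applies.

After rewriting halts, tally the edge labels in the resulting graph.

[0] host  ⇒  5 nodes, 3 edges  {2-p->2 3-p->3 4-p->4}
[1] R1 @ {0↦2, 1↦0, 2↦1}  ⇒  4 nodes, 2 edges  {3-p->3 4-p->4}
[2] R1 @ {0↦3, 1↦0, 2↦1}  ⇒  3 nodes, 1 edges  {4-p->4}
[3] R1 @ {0↦4, 1↦0, 2↦1}  ⇒  2 nodes, 0 edges  {∅}
normal form: no rule applies after step 3
NF edges: []

Answer: (no edges)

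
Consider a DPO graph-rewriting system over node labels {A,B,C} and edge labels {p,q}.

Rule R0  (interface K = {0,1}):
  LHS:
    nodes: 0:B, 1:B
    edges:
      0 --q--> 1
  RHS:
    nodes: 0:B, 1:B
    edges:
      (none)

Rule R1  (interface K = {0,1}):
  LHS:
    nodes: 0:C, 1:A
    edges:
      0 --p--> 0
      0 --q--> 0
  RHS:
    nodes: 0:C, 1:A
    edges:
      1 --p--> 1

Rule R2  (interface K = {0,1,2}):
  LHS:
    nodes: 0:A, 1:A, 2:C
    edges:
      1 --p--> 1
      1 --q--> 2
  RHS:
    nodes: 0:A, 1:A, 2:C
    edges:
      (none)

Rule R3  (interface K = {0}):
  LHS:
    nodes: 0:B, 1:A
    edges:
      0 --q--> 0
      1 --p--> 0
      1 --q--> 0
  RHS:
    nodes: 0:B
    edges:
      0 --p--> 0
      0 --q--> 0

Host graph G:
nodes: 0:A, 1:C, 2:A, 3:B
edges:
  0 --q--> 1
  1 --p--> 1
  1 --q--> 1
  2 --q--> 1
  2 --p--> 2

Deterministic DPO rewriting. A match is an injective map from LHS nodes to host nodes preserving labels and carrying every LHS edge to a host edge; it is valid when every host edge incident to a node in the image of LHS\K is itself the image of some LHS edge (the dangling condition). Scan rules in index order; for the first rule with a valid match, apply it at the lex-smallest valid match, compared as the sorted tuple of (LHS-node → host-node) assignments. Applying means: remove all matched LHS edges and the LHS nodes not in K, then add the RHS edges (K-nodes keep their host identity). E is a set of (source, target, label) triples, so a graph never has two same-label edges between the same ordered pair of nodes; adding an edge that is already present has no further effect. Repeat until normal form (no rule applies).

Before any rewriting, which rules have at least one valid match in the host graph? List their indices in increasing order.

Answer: [R1,R2]

Rewrite trace:
R0: no valid match — LHS pattern not found
R1: 2 valid matches — {0↦1, 1↦0}, {0↦1, 1↦2}
R2: 1 valid match — {0↦0, 1↦2, 2↦1}
R3: no valid match — LHS pattern not found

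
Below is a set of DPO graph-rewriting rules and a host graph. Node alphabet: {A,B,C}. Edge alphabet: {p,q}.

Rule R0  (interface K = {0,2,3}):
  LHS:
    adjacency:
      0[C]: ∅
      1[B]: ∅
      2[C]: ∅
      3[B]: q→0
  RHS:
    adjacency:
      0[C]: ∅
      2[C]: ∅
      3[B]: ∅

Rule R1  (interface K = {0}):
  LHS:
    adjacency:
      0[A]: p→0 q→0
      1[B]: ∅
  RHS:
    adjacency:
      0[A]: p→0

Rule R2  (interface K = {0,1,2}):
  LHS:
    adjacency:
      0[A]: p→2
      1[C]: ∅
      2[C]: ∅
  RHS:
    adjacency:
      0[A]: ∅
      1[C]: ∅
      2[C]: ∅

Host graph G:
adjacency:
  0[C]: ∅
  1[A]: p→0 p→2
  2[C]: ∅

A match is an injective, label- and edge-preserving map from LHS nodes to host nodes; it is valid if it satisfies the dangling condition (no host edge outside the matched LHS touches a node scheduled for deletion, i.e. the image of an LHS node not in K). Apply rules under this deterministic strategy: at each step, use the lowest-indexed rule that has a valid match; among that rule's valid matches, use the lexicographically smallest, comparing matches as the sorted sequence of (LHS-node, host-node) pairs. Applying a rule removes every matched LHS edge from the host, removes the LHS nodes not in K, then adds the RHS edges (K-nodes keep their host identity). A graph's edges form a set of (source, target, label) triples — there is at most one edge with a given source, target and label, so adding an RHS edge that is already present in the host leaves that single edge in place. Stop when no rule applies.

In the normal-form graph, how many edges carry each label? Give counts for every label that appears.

[0] host  ⇒  3 nodes, 2 edges  {1-p->0 1-p->2}
[1] R2 @ {0↦1, 1↦0, 2↦2}  ⇒  3 nodes, 1 edges  {1-p->0}
[2] R2 @ {0↦1, 1↦2, 2↦0}  ⇒  3 nodes, 0 edges  {∅}
final graph: no rule applies after step 2
NF edges: []

Answer: (no edges)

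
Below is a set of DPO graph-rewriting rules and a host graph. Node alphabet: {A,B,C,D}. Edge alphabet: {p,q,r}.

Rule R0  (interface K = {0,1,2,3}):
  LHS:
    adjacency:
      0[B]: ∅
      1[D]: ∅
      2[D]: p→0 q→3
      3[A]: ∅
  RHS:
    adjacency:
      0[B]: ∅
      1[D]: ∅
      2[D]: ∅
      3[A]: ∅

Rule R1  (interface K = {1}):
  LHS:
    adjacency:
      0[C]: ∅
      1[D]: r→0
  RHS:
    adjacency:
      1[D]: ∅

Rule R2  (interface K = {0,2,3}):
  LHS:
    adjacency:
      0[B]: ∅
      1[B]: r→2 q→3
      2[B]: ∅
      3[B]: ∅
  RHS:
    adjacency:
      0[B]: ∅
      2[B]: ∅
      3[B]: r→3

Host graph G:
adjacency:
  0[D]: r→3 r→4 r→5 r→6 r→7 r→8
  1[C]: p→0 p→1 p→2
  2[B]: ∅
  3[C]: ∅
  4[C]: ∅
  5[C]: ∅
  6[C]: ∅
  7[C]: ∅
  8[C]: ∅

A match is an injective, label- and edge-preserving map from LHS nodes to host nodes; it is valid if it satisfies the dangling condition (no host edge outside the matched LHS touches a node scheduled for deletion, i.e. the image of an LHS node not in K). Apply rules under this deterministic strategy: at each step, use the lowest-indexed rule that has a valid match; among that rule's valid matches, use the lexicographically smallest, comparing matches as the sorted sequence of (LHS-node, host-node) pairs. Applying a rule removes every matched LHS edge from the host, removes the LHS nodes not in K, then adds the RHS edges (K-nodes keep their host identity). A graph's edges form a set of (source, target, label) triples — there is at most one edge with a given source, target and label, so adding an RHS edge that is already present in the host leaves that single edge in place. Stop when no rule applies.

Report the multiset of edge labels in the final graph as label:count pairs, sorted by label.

Answer: p:3

Derivation:
[0] host  ⇒  9 nodes, 9 edges  {0-r->3 0-r->4 0-r->5 0-r->6 0-r->7 0-r->8 1-p->0 1-p->1 1-p->2}
[1] R1 @ {0↦3, 1↦0}  ⇒  8 nodes, 8 edges  {0-r->4 0-r->5 0-r->6 0-r->7 0-r->8 1-p->0 1-p->1 1-p->2}
[2] R1 @ {0↦4, 1↦0}  ⇒  7 nodes, 7 edges  {0-r->5 0-r->6 0-r->7 0-r->8 1-p->0 1-p->1 1-p->2}
[3] R1 @ {0↦5, 1↦0}  ⇒  6 nodes, 6 edges  {0-r->6 0-r->7 0-r->8 1-p->0 1-p->1 1-p->2}
[4] R1 @ {0↦6, 1↦0}  ⇒  5 nodes, 5 edges  {0-r->7 0-r->8 1-p->0 1-p->1 1-p->2}
[5] R1 @ {0↦7, 1↦0}  ⇒  4 nodes, 4 edges  {0-r->8 1-p->0 1-p->1 1-p->2}
[6] R1 @ {0↦8, 1↦0}  ⇒  3 nodes, 3 edges  {1-p->0 1-p->1 1-p->2}
normal form: no rule applies after step 6
NF edges: [(1, 0, 'p'), (1, 1, 'p'), (1, 2, 'p')]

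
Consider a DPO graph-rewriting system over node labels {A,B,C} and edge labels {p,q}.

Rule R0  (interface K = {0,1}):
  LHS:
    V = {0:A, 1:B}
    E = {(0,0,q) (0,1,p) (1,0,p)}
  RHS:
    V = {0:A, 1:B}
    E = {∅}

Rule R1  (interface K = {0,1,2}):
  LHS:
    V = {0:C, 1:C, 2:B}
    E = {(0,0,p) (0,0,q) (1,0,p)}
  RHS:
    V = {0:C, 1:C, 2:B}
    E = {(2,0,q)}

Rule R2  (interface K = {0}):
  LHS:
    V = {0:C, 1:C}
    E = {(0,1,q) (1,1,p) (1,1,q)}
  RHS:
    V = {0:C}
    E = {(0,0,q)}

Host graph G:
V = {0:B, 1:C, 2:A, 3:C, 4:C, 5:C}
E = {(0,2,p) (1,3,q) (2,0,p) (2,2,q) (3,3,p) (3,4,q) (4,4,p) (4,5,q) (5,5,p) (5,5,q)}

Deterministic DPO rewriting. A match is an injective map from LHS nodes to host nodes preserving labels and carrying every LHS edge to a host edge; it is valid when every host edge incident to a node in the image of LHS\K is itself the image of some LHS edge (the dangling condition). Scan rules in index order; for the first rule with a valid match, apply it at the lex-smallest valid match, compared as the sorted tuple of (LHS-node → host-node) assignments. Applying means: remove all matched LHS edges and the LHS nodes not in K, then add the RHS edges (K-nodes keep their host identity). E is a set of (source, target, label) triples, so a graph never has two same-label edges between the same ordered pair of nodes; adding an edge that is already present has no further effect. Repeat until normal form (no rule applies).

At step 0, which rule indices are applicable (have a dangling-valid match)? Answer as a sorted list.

Answer: [R0,R2]

Derivation:
R0: 1 valid match — {0↦2, 1↦0}
R1: no valid match — LHS pattern not found
R2: 1 valid match — {0↦4, 1↦5}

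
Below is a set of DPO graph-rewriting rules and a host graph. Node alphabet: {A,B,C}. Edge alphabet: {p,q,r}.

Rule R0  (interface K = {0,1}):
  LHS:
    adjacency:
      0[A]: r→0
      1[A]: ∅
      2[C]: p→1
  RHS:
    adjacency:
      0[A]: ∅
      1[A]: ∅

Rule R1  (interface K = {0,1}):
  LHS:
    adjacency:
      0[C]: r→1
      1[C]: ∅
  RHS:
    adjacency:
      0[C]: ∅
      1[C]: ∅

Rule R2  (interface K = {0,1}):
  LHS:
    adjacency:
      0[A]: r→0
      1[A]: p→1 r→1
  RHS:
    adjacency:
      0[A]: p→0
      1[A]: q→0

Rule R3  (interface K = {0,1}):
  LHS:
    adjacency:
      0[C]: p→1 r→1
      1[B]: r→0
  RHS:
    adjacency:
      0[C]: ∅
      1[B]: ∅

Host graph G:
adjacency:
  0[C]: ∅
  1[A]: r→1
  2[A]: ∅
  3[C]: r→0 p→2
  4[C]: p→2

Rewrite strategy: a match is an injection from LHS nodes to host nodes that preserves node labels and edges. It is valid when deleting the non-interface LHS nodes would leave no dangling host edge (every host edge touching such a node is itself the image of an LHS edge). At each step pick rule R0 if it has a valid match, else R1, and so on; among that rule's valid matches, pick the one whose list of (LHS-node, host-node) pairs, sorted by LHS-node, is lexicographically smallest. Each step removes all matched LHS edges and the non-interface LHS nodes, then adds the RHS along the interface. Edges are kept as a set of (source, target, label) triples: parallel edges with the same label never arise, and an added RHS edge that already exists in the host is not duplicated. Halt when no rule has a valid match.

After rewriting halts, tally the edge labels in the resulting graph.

Answer: p:1

Steps:
start.  V:5 E:4  edges: 1-r->1 3-r->0 3-p->2 4-p->2
1. fire R0 via {0↦1, 1↦2, 2↦4}  →  V:4 E:2  edges: 3-r->0 3-p->2
2. fire R1 via {0↦3, 1↦0}  →  V:4 E:1  edges: 3-p->2
normal form: no rule applies after step 2
NF edges: [(3, 2, 'p')]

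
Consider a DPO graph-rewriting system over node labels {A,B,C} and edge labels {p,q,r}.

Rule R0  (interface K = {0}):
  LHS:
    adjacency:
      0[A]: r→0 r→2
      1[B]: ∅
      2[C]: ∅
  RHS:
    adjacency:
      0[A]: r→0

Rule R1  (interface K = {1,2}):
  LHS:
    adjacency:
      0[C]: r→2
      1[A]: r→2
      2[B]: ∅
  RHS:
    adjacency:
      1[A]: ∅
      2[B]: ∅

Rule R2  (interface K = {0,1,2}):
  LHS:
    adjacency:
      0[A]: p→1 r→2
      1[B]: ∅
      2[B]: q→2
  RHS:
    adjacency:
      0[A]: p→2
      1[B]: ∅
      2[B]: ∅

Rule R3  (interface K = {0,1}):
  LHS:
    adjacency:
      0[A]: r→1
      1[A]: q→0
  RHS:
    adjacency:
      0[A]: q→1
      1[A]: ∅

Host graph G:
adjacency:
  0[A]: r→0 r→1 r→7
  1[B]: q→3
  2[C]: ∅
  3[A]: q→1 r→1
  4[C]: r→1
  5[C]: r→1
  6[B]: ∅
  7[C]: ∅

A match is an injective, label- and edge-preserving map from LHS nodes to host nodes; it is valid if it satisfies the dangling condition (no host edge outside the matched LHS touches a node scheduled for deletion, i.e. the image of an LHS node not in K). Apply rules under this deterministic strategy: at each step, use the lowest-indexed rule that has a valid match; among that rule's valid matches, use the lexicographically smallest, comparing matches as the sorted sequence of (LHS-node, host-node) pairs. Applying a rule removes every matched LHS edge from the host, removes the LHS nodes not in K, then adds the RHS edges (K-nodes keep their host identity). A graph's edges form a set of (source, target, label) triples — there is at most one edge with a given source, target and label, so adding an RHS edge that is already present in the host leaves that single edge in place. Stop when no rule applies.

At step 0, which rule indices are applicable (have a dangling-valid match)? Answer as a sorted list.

R0: 1 valid match — {0↦0, 1↦6, 2↦7}
R1: 4 valid matches — {0↦4, 1↦0, 2↦1}, {0↦4, 1↦3, 2↦1}, {0↦5, 1↦0, 2↦1} (+1 more)
R2: no valid match — LHS pattern not found
R3: no valid match — LHS pattern not found

Answer: [R0,R1]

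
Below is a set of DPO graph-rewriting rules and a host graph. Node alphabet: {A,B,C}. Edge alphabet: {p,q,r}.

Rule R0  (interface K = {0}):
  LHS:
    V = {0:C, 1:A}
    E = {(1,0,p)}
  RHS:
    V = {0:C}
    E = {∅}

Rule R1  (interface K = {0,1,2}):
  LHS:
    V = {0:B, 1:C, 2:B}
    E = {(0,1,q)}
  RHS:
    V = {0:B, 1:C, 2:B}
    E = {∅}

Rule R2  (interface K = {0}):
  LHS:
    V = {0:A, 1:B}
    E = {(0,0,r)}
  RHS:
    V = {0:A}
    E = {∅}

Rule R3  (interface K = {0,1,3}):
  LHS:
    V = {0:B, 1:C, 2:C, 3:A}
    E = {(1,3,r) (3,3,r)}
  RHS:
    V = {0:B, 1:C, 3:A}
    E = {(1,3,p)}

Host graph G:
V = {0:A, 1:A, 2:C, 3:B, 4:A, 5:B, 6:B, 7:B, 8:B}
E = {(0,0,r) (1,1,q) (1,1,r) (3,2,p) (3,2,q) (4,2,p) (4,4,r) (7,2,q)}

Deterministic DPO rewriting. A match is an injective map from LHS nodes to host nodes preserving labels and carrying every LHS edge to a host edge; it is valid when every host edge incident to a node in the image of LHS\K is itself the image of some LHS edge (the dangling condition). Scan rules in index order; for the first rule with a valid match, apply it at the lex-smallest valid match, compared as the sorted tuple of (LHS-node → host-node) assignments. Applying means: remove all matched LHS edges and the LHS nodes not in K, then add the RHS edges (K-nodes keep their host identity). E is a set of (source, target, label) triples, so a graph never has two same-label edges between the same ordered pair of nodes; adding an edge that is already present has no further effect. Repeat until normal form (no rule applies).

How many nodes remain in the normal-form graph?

start.  V:9 E:8  edges: 0-r->0 1-q->1 1-r->1 3-p->2 3-q->2 4-p->2 4-r->4 7-q->2
1. fire R1 via {0↦3, 1↦2, 2↦5}  →  V:9 E:7  edges: 0-r->0 1-q->1 1-r->1 3-p->2 4-p->2 4-r->4 7-q->2
2. fire R1 via {0↦7, 1↦2, 2↦3}  →  V:9 E:6  edges: 0-r->0 1-q->1 1-r->1 3-p->2 4-p->2 4-r->4
3. fire R2 via {0↦0, 1↦5}  →  V:8 E:5  edges: 1-q->1 1-r->1 3-p->2 4-p->2 4-r->4
4. fire R2 via {0↦1, 1↦6}  →  V:7 E:4  edges: 1-q->1 3-p->2 4-p->2 4-r->4
5. fire R2 via {0↦4, 1↦7}  →  V:6 E:3  edges: 1-q->1 3-p->2 4-p->2
6. fire R0 via {0↦2, 1↦4}  →  V:5 E:2  edges: 1-q->1 3-p->2
halt: no rule applies after step 6
NF nodes: {0:A, 1:A, 2:C, 3:B, 8:B}

Answer: 5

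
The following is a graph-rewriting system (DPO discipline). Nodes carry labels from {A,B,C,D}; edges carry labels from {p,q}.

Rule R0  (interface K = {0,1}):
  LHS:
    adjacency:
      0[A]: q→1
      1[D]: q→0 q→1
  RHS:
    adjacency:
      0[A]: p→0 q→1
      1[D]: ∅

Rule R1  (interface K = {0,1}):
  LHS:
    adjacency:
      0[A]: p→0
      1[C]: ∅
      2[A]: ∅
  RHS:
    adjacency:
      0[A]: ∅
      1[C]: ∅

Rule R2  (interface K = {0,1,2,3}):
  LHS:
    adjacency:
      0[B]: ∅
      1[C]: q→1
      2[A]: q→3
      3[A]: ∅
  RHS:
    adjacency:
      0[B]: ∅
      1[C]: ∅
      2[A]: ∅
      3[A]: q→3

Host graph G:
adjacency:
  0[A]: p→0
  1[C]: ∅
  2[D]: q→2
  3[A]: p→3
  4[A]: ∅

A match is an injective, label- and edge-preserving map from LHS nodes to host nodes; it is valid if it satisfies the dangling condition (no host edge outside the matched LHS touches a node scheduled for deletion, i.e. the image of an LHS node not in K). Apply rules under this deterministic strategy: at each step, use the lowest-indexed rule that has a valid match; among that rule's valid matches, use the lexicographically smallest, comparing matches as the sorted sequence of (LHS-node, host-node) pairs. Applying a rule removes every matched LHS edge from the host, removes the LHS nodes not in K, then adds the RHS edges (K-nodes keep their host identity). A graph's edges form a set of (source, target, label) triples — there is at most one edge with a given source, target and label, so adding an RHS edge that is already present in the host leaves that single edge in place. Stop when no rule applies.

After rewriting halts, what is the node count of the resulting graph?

initial: |V|=5 |E|=3  E = 0-p->0 2-q->2 3-p->3
step 1: apply R1 at {0↦0, 1↦1, 2↦4}  → |V|=4 |E|=2  E = 2-q->2 3-p->3
step 2: apply R1 at {0↦3, 1↦1, 2↦0}  → |V|=3 |E|=1  E = 2-q->2
normal form: no rule applies after step 2
NF nodes: {1:C, 2:D, 3:A}

Answer: 3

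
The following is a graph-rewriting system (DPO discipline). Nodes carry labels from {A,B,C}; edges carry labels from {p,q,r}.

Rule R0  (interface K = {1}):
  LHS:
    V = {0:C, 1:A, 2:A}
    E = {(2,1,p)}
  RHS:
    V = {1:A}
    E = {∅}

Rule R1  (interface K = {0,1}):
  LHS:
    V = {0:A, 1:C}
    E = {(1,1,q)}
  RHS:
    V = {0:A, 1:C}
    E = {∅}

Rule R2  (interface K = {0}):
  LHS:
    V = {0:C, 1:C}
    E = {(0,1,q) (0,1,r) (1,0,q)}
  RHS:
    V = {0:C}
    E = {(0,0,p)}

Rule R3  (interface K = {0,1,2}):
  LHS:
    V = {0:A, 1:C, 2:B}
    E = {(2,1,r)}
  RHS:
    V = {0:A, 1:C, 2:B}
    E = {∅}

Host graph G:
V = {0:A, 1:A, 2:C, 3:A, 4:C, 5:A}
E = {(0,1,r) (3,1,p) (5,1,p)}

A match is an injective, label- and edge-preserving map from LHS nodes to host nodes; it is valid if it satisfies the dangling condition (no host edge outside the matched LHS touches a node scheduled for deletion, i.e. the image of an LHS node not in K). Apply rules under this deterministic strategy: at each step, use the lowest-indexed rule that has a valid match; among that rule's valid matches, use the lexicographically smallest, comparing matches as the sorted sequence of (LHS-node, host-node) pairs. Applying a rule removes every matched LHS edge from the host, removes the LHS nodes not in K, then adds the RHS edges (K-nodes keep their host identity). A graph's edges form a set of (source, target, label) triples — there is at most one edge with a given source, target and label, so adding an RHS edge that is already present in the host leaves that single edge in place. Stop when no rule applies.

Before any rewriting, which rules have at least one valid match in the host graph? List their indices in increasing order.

Answer: [R0]

Derivation:
R0: 4 valid matches — {0↦2, 1↦1, 2↦3}, {0↦2, 1↦1, 2↦5}, {0↦4, 1↦1, 2↦3} (+1 more)
R1: no valid match — LHS pattern not found
R2: no valid match — LHS pattern not found
R3: no valid match — LHS pattern not found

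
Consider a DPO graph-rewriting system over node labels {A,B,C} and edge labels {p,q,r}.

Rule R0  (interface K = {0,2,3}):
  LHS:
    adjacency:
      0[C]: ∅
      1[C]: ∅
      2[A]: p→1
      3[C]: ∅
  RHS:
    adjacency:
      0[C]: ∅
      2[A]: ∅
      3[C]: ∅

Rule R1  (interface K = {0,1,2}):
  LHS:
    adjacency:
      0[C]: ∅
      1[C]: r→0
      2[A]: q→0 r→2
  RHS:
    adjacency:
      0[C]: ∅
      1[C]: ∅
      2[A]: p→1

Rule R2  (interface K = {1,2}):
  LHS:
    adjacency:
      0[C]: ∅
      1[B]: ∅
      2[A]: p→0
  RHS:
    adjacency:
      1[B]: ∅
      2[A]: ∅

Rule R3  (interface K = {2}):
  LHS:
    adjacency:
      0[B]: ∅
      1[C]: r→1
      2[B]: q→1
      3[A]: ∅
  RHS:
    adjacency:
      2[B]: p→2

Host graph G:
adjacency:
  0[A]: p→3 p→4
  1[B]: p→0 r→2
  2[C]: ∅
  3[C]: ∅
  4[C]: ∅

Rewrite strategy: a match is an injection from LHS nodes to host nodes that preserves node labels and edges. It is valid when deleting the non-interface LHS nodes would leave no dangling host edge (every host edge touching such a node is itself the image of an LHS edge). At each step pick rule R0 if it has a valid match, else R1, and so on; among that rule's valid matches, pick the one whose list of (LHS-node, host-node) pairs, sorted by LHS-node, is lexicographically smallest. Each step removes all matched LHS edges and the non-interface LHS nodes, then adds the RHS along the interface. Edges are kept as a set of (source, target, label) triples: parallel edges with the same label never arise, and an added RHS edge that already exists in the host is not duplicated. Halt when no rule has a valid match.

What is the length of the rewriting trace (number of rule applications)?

initial: |V|=5 |E|=4  E = 0-p->3 0-p->4 1-p->0 1-r->2
step 1: apply R0 at {0↦2, 1↦3, 2↦0, 3↦4}  → |V|=4 |E|=3  E = 0-p->4 1-p->0 1-r->2
step 2: apply R2 at {0↦4, 1↦1, 2↦0}  → |V|=3 |E|=2  E = 1-p->0 1-r->2
normal form: no rule applies after step 2

Answer: 2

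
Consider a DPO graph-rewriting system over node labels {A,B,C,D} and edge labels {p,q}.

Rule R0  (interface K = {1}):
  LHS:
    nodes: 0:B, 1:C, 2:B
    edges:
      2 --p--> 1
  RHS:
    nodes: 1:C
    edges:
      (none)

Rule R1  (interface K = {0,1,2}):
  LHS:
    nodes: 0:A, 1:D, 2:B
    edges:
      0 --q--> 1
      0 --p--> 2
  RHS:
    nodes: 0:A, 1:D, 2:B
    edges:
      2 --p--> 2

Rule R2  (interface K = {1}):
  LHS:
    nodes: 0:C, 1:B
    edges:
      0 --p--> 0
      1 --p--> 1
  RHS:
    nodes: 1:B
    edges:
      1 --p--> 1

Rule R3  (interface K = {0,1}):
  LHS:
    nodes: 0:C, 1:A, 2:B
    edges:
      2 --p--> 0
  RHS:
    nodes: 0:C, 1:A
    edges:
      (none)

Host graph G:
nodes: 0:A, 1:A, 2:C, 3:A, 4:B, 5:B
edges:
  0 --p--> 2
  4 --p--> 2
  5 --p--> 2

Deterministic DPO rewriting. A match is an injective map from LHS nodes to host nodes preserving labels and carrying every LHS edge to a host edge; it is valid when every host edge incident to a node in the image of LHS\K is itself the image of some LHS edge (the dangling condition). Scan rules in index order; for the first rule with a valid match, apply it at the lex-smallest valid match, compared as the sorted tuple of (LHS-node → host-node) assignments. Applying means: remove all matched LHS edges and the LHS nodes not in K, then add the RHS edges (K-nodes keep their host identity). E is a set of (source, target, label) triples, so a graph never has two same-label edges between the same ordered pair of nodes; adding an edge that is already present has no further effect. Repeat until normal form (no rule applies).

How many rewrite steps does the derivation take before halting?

start.  V:6 E:3  edges: 0-p->2 4-p->2 5-p->2
1. fire R3 via {0↦2, 1↦0, 2↦4}  →  V:5 E:2  edges: 0-p->2 5-p->2
2. fire R3 via {0↦2, 1↦0, 2↦5}  →  V:4 E:1  edges: 0-p->2
final graph: no rule applies after step 2

Answer: 2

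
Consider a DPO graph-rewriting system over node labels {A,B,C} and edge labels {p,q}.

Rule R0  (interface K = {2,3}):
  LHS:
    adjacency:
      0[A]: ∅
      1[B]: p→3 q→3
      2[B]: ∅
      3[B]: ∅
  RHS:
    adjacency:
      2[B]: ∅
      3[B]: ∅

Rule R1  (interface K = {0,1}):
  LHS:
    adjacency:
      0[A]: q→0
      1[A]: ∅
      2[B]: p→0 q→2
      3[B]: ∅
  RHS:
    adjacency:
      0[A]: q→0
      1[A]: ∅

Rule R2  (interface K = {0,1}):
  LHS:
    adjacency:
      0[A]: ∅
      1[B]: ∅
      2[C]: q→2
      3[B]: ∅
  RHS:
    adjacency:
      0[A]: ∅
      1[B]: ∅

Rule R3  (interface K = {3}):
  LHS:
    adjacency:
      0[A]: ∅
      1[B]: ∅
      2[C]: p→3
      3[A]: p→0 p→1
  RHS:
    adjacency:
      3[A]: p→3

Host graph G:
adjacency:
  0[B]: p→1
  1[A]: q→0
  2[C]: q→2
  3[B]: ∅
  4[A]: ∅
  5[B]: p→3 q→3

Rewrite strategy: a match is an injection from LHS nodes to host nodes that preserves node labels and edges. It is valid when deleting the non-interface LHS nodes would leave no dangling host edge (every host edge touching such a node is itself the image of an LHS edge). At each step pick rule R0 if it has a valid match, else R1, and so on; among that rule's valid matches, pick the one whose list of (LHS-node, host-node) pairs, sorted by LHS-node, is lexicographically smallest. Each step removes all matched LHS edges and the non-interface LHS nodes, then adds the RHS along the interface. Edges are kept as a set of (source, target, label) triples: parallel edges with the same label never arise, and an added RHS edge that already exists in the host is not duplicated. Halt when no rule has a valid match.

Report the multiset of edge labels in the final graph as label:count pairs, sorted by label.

Answer: p:1 q:1

Derivation:
[0] host  ⇒  6 nodes, 5 edges  {0-p->1 1-q->0 2-q->2 5-p->3 5-q->3}
[1] R0 @ {0↦4, 1↦5, 2↦0, 3↦3}  ⇒  4 nodes, 3 edges  {0-p->1 1-q->0 2-q->2}
[2] R2 @ {0↦1, 1↦0, 2↦2, 3↦3}  ⇒  2 nodes, 2 edges  {0-p->1 1-q->0}
halt: no rule applies after step 2
NF edges: [(0, 1, 'p'), (1, 0, 'q')]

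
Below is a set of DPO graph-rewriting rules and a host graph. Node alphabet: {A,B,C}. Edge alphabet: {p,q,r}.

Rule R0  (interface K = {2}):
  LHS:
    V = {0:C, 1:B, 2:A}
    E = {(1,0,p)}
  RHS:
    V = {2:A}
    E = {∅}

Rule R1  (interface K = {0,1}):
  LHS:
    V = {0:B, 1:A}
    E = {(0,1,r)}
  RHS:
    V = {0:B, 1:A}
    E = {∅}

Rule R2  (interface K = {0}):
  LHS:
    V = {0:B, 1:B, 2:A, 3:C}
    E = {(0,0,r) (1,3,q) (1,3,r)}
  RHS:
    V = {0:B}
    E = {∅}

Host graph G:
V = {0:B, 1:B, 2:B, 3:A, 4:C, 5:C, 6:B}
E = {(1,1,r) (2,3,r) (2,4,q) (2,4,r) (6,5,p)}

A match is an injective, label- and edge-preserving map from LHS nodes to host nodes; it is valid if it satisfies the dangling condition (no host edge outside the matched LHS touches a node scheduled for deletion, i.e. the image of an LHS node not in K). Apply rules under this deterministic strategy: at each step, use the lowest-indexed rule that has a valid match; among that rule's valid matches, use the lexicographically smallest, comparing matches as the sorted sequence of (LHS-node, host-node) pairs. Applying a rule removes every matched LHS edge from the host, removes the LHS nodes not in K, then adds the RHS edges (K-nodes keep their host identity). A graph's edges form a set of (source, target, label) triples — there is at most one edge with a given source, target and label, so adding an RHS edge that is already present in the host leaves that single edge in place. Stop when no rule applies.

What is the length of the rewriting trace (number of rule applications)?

[0] host  ⇒  7 nodes, 5 edges  {1-r->1 2-r->3 2-q->4 2-r->4 6-p->5}
[1] R0 @ {0↦5, 1↦6, 2↦3}  ⇒  5 nodes, 4 edges  {1-r->1 2-r->3 2-q->4 2-r->4}
[2] R1 @ {0↦2, 1↦3}  ⇒  5 nodes, 3 edges  {1-r->1 2-q->4 2-r->4}
[3] R2 @ {0↦1, 1↦2, 2↦3, 3↦4}  ⇒  2 nodes, 0 edges  {∅}
final graph: no rule applies after step 3

Answer: 3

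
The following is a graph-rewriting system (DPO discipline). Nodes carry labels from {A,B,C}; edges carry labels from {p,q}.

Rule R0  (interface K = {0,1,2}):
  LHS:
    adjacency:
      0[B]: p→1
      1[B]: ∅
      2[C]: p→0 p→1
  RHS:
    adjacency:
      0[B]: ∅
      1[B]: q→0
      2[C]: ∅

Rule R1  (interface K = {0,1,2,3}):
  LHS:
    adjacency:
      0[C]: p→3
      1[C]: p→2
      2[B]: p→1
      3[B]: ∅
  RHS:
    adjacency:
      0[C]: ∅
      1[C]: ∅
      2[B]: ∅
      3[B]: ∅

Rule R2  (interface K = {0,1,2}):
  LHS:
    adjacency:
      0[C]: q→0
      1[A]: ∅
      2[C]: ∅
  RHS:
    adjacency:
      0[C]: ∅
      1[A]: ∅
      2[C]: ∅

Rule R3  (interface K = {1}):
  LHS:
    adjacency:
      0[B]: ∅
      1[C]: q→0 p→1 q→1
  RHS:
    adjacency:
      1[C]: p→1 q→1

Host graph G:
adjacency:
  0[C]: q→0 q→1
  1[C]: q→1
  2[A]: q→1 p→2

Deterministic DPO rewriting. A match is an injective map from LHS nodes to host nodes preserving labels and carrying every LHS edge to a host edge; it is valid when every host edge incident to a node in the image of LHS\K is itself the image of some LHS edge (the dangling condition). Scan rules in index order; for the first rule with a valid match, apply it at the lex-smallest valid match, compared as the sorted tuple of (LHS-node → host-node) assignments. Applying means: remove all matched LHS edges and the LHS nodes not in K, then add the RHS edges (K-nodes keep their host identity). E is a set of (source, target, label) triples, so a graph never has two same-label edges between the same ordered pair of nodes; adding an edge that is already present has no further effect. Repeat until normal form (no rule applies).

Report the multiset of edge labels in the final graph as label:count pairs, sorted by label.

start.  V:3 E:5  edges: 0-q->0 0-q->1 1-q->1 2-q->1 2-p->2
1. fire R2 via {0↦0, 1↦2, 2↦1}  →  V:3 E:4  edges: 0-q->1 1-q->1 2-q->1 2-p->2
2. fire R2 via {0↦1, 1↦2, 2↦0}  →  V:3 E:3  edges: 0-q->1 2-q->1 2-p->2
final graph: no rule applies after step 2
NF edges: [(0, 1, 'q'), (2, 1, 'q'), (2, 2, 'p')]

Answer: p:1 q:2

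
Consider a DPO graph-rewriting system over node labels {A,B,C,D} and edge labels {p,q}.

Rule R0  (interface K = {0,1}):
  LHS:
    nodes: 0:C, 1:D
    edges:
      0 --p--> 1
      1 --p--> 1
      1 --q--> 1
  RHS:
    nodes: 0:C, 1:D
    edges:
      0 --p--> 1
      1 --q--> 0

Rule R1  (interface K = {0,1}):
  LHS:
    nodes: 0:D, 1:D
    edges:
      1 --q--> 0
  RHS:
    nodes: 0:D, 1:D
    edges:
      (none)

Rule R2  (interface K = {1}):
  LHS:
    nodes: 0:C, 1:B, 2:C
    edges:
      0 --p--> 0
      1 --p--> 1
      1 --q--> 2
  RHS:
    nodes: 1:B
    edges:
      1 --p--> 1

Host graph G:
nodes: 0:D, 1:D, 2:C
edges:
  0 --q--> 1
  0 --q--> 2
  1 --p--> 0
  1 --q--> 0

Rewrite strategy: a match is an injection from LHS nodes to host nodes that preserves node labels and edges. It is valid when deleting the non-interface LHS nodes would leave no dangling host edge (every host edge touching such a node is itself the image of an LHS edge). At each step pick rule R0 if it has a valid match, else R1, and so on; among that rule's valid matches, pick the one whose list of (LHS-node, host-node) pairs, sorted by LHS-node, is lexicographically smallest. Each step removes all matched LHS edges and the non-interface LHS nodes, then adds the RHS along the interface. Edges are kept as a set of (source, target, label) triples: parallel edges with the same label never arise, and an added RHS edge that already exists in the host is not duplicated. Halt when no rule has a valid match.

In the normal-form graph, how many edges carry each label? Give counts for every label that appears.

initial: |V|=3 |E|=4  E = 0-q->1 0-q->2 1-p->0 1-q->0
step 1: apply R1 at {0↦0, 1↦1}  → |V|=3 |E|=3  E = 0-q->1 0-q->2 1-p->0
step 2: apply R1 at {0↦1, 1↦0}  → |V|=3 |E|=2  E = 0-q->2 1-p->0
halt: no rule applies after step 2
NF edges: [(0, 2, 'q'), (1, 0, 'p')]

Answer: p:1 q:1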